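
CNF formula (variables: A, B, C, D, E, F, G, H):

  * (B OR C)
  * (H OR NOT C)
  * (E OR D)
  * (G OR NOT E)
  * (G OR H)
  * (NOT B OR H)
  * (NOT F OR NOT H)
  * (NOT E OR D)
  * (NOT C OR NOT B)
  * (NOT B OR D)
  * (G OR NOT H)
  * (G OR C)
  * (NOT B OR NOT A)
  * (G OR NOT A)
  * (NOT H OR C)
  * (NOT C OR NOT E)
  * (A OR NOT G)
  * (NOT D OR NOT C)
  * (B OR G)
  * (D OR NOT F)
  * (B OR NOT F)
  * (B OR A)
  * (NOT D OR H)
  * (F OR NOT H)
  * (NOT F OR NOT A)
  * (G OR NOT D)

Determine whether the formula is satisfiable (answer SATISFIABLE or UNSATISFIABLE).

UNSATISFIABLE

B = True:
  propagation gives H=True, F=False; an empty clause results — contradiction.
B = False:
  propagation gives C=True, H=True, F=False; an empty clause results — contradiction.
Every branch closes, so no satisfying assignment exists.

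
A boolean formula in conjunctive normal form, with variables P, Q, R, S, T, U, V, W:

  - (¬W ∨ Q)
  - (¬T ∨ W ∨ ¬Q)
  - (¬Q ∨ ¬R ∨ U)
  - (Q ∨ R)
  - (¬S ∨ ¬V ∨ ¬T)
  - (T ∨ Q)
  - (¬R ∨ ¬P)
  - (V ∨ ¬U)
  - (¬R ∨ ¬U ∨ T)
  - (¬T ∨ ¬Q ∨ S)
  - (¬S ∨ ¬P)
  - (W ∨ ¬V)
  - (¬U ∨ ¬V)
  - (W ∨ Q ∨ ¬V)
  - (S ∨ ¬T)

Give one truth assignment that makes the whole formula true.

P=T  Q=T  R=F  S=F  T=F  U=F  V=F  W=F

Check each clause:
  1. (Q ∨ ¬W) — ¬W is true.
  2. (W ∨ ¬Q ∨ ¬T) — ¬T is true.
  3. (¬Q ∨ ¬R ∨ U) — ¬R is true.
  4. (Q ∨ R) — Q is true.
  5. (¬S ∨ ¬V ∨ ¬T) — ¬V is true.
  6. (T ∨ Q) — Q is true.
  7. (¬R ∨ ¬P) — ¬R is true.
  8. (¬U ∨ V) — ¬U is true.
  9. (¬U ∨ ¬R ∨ T) — ¬U is true.
  10. (S ∨ ¬Q ∨ ¬T) — ¬T is true.
  11. (¬S ∨ ¬P) — ¬S is true.
  12. (¬V ∨ W) — ¬V is true.
  13. (¬V ∨ ¬U) — ¬V is true.
  14. (¬V ∨ W ∨ Q) — ¬V is true.
  15. (S ∨ ¬T) — ¬T is true.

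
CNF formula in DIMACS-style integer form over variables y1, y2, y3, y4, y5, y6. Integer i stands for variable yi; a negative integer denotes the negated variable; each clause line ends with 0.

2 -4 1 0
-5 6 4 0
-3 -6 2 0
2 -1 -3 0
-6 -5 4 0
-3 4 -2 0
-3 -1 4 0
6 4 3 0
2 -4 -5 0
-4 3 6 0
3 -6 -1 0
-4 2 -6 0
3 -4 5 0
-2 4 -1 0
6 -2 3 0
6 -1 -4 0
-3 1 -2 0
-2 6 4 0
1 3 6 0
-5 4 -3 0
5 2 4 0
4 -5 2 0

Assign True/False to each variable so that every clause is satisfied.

y1 = False  y2 = True  y3 = False  y4 = False  y5 = False  y6 = True

Branch on y1: take y1 = False.
Set y2 = True and propagate.
  then y3 is forced to False.
  then y6 is forced to True.
Branch on y4: take y4 = False.
  then y5 is forced to False.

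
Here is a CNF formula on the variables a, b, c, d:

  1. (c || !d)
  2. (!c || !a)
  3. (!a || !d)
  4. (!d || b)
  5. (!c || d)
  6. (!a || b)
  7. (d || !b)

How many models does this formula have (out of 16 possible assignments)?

2

The models are:
  a=0 b=0 c=0 d=0
  a=0 b=1 c=1 d=1
That's 2 in total.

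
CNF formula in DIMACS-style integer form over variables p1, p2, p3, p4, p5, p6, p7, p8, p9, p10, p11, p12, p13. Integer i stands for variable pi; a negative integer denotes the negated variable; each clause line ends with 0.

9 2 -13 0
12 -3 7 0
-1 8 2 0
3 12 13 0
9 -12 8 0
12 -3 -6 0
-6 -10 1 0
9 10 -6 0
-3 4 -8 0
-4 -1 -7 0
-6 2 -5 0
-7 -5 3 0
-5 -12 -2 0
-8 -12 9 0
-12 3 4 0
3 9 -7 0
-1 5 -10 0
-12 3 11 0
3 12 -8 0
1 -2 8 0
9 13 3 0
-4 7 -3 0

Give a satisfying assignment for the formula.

p1 = F, p2 = F, p3 = T, p4 = F, p5 = T, p6 = F, p7 = T, p8 = F, p9 = T, p10 = F, p11 = F, p12 = F, p13 = F

p6 occurs only negated in the remaining clauses — set p6 = False.
Pure literal: p9 appears only positively; assign p9 = True.
Branch on p1: take p1 = False.
Set p2 = False and propagate.
Branch on p3: take p3 = True.
The remaining clauses are satisfied by p4 = False, p5 = True, p7 = True, p8 = False, p10 = False, p11 = False, p12 = False, p13 = False.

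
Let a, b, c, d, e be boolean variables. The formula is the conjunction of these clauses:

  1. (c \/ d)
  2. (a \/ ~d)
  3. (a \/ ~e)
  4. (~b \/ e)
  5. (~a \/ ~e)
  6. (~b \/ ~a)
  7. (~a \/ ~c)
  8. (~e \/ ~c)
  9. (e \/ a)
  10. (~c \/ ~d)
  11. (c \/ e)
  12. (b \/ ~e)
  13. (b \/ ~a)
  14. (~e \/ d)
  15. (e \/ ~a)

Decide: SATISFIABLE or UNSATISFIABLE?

UNSATISFIABLE

e = True:
  propagation gives a=True; an empty clause results — contradiction.
e = False:
  propagation gives b=False, a=True; an empty clause results — contradiction.
Every branch closes, so no satisfying assignment exists.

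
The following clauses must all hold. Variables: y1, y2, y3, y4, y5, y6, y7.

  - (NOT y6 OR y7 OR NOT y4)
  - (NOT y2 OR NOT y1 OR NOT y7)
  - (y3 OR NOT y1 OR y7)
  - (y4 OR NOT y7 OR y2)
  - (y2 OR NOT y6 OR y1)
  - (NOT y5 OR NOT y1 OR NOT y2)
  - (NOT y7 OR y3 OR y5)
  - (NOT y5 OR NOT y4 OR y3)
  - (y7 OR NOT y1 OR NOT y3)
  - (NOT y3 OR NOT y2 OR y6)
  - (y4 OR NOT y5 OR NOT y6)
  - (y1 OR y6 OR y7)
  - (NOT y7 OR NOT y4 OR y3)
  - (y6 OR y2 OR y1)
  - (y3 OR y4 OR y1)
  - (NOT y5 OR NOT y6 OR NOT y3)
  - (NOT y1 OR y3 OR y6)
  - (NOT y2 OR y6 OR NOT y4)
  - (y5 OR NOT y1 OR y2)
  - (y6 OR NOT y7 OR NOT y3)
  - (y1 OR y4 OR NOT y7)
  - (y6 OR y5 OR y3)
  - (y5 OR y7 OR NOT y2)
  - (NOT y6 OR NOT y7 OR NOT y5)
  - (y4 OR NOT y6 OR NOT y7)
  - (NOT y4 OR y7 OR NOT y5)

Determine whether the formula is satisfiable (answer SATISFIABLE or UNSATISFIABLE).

SATISFIABLE

Branch on y1: take y1 = False.
For the remaining variables, y2 = True, y3 = True, y4 = True, y5 = False, y6 = True, y7 = True works.
Every clause has at least one true literal under this assignment.
So y1 = False, y2 = True, y3 = True, y4 = True, y5 = False, y6 = True, y7 = True is a satisfying assignment.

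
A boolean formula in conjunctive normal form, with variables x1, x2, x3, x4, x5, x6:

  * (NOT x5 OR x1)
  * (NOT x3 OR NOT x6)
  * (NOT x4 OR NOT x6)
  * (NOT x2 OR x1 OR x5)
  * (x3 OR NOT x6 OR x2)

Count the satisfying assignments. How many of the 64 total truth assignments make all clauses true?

Split on x6, then x1.
  x6=1, x1=1: remaining (x2,x3,x4,x5) ∈ {(1,0,0,0); (1,0,0,1)} — 2.
  x6=1, x1=0: a clause becomes empty — 0.
  x6=0, x1=1: x2, x3, x4, x5 free → 2^4 = 16.
  x6=0, x1=0: remaining (x2,x3,x4,x5) ∈ {(0,0,0,0); (0,0,1,0); (0,1,0,0); (0,1,1,0)} — 4.
Total: 2 + 0 + 16 + 4 = 22.

22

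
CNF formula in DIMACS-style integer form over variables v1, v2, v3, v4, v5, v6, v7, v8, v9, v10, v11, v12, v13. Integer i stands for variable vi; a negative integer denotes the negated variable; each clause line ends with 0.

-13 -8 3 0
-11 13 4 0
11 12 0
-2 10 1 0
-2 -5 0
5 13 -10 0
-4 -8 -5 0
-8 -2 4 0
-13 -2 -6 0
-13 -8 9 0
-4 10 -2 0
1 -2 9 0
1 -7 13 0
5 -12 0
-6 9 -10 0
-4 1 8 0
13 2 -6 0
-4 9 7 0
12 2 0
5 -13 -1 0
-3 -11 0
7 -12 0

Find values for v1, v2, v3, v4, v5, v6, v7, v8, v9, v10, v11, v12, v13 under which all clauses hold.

v1 = 1, v2 = 0, v3 = 0, v4 = 0, v5 = 1, v6 = 0, v7 = 1, v8 = 0, v9 = 0, v10 = 1, v11 = 1, v12 = 1, v13 = 1

Check each clause:
  1. (¬v8 ∨ ¬v13 ∨ v3) — ¬v8 is true.
  2. (v4 ∨ ¬v11 ∨ v13) — v13 is true.
  3. (v12 ∨ v11) — v11 is true.
  4. (v1 ∨ v10 ∨ ¬v2) — v1 is true.
  5. (¬v5 ∨ ¬v2) — ¬v2 is true.
  6. (v5 ∨ v13 ∨ ¬v10) — v5 is true.
  7. (¬v5 ∨ ¬v4 ∨ ¬v8) — ¬v8 is true.
  8. (¬v8 ∨ ¬v2 ∨ v4) — ¬v8 is true.
  9. (¬v6 ∨ ¬v13 ∨ ¬v2) — ¬v6 is true.
  10. (¬v13 ∨ ¬v8 ∨ v9) — ¬v8 is true.
  11. (v10 ∨ ¬v2 ∨ ¬v4) — v10 is true.
  12. (v9 ∨ ¬v2 ∨ v1) — v1 is true.
  13. (¬v7 ∨ v13 ∨ v1) — v1 is true.
  14. (v5 ∨ ¬v12) — v5 is true.
  15. (¬v10 ∨ v9 ∨ ¬v6) — ¬v6 is true.
  16. (v1 ∨ ¬v4 ∨ v8) — v1 is true.
  17. (v2 ∨ v13 ∨ ¬v6) — ¬v6 is true.
  18. (v7 ∨ v9 ∨ ¬v4) — ¬v4 is true.
  19. (v12 ∨ v2) — v12 is true.
  20. (¬v1 ∨ ¬v13 ∨ v5) — v5 is true.
  21. (¬v11 ∨ ¬v3) — ¬v3 is true.
  22. (v7 ∨ ¬v12) — v7 is true.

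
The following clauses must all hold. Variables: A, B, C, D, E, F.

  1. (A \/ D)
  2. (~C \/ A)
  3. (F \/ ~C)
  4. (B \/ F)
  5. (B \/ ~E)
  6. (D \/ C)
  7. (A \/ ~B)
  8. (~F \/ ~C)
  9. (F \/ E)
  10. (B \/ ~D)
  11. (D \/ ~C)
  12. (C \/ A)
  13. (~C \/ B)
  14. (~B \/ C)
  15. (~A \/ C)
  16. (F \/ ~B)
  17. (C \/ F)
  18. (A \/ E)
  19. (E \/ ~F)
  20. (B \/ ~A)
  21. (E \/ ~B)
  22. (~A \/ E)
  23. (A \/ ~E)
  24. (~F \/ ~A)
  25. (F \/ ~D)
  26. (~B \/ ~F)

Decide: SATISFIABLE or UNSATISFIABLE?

UNSATISFIABLE

A = True:
  propagation gives C=True, F=True; an empty clause results — contradiction.
A = False:
  propagation gives D=True, C=False; an empty clause results — contradiction.
Every branch closes, so no satisfying assignment exists.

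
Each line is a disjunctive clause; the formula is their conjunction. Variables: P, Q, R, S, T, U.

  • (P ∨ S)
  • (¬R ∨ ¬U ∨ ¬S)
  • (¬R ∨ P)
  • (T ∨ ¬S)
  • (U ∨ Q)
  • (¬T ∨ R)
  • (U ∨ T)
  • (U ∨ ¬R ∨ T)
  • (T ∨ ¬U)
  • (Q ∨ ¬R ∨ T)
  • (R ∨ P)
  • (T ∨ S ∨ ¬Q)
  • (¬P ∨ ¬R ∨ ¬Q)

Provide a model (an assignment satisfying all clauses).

P=True, Q=False, R=True, S=False, T=True, U=True

Branch on P: take P = True.
Set Q = False and propagate.
  then U is forced to True.
  then T is forced to True.
  then R is forced to True.
  then S is forced to False.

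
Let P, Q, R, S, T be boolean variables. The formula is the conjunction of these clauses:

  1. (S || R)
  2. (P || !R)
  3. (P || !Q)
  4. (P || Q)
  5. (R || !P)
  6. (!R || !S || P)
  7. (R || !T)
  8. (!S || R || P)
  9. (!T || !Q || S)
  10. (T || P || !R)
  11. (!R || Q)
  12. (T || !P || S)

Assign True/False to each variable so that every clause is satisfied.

P=1  Q=1  R=1  S=1  T=0

Try P = True.
  then R is forced to True.
  then Q is forced to True.
Branch on S: take S = True.
T is now unconstrained; take T = False.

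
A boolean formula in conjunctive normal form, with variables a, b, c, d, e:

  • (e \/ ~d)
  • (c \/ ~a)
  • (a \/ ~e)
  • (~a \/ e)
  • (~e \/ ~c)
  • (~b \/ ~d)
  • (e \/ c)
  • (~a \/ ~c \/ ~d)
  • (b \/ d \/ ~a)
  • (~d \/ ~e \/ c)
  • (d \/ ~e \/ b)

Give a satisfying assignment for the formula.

Set a = False and propagate.
  then e is forced to False.
  then d is forced to False.
  then c is forced to True.
b is now unconstrained; take b = True.
Every clause has at least one true literal under this assignment.

a=F, b=T, c=T, d=F, e=F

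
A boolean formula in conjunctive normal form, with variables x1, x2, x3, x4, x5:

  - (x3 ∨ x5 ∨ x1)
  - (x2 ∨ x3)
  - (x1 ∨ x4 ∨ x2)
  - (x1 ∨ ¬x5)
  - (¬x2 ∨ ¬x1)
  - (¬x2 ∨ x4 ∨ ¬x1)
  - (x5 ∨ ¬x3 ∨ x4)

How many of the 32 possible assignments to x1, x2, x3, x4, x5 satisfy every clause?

5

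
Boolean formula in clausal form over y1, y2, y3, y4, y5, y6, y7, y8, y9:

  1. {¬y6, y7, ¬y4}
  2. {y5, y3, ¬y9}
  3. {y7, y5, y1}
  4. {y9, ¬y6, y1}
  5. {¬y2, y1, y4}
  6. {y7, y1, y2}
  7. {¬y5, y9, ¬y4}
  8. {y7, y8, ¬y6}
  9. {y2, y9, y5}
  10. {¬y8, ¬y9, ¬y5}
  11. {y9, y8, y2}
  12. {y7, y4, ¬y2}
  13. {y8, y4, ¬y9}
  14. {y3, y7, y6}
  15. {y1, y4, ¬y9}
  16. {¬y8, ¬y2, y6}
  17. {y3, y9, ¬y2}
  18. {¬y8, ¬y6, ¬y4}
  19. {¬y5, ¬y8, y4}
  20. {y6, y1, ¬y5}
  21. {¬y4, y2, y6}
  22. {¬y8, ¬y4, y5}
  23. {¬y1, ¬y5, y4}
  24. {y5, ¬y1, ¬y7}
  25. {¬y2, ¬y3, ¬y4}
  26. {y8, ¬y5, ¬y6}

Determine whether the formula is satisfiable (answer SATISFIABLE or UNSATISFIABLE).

SATISFIABLE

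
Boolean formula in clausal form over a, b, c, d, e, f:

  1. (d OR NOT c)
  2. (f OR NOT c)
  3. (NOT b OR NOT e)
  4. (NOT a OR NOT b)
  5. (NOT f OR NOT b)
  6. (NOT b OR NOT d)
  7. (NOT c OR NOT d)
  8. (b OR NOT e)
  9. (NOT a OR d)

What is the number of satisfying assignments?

7

The models are:
  a=0 b=0 c=0 d=0 e=0 f=0
  a=0 b=0 c=0 d=0 e=0 f=1
  a=0 b=0 c=0 d=1 e=0 f=0
  a=0 b=0 c=0 d=1 e=0 f=1
  a=0 b=1 c=0 d=0 e=0 f=0
  a=1 b=0 c=0 d=1 e=0 f=0
  a=1 b=0 c=0 d=1 e=0 f=1
Count: 7.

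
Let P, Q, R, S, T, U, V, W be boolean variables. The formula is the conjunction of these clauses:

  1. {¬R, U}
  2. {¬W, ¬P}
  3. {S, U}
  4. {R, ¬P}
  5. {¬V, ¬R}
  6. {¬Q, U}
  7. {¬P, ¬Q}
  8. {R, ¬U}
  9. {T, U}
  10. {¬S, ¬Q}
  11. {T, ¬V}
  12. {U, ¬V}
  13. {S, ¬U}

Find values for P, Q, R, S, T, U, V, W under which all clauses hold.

P=F  Q=F  R=T  S=T  T=T  U=T  V=F  W=F

P occurs only negated in the remaining clauses — set P = False.
Pure literal: Q appears only negated; assign Q = False.
Try R = True.
  then U is forced to True.
  then V is forced to False.
  then S is forced to True.
T, W are now unconstrained; take T = True, W = False.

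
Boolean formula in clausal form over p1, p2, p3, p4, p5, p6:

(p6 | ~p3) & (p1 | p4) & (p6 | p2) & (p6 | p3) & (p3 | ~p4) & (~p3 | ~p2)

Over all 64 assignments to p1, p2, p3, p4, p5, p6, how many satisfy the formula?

10

Case analysis on p3 and p6:
  p3=T, p6=T: p5 free; 3 ways for (p1,p2,p4) × 2^1 = 6.
  p3=T, p6=F: a clause becomes empty — 0.
  p3=F, p6=T: remaining (p1,p2,p4,p5) ∈ {(T,F,F,F); (T,F,F,T); (T,T,F,F); (T,T,F,T)} — 4.
  p3=F, p6=F: a clause becomes empty — 0.
Total: 6 + 0 + 4 + 0 = 10.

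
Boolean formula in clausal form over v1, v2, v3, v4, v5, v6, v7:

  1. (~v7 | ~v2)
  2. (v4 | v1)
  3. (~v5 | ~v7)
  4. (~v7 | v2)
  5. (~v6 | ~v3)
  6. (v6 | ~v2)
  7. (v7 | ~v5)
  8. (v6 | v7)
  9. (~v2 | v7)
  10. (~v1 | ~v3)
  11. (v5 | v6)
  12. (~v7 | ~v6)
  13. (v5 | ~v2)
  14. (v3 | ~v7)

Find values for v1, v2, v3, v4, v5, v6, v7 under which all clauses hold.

v1=T  v2=F  v3=F  v4=T  v5=F  v6=T  v7=F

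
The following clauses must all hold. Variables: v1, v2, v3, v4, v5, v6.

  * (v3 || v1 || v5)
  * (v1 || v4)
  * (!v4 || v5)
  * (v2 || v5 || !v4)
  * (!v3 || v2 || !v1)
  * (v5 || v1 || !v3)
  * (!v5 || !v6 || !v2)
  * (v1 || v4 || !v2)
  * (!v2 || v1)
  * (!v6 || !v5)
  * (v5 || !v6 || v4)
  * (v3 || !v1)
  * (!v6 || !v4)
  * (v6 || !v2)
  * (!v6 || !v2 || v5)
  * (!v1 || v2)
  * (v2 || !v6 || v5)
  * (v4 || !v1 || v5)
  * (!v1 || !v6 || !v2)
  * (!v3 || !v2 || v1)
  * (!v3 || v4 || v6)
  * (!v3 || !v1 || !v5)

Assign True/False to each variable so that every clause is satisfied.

Try v1 = False.
  then v4 is forced to True.
  then v5 is forced to True.
  then v2 is forced to False.
  then v6 is forced to False.
v3 is now unconstrained; take v3 = False.

v1=F, v2=F, v3=F, v4=T, v5=T, v6=F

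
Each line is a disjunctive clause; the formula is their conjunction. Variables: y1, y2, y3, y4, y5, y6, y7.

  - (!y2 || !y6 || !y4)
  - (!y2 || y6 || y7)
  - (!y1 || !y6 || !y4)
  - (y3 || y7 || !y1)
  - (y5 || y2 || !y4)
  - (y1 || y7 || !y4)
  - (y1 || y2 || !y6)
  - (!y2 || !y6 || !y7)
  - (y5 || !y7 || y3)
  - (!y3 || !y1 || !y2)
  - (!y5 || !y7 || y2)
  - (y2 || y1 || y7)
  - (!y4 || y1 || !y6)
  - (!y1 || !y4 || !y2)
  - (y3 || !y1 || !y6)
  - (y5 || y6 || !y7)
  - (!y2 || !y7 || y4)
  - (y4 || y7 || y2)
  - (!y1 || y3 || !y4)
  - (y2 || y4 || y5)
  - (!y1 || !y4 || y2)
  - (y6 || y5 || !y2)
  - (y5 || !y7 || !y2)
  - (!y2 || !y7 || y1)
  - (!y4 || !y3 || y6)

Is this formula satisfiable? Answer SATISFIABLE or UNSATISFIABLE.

Branch on y1: take y1 = False.
Branch on y2: take y2 = True.
  then y7 is forced to False.
  then y6 is forced to True.
  then y4 is forced to False.
y3, y5 are now unconstrained; take y3 = False, y5 = False.
So y1=False, y2=True, y3=False, y4=False, y5=False, y6=True, y7=False is a satisfying assignment.

SATISFIABLE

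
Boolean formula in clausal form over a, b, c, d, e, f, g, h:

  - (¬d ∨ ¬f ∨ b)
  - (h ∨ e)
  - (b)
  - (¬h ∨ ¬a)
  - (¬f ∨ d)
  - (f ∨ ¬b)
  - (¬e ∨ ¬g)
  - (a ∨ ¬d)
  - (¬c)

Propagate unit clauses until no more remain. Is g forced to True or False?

False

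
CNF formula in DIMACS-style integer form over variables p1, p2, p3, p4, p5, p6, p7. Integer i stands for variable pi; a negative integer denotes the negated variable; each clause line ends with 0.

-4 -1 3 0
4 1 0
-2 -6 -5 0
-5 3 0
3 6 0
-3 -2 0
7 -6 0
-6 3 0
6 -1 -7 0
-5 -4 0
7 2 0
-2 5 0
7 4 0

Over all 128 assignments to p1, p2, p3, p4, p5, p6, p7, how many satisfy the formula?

5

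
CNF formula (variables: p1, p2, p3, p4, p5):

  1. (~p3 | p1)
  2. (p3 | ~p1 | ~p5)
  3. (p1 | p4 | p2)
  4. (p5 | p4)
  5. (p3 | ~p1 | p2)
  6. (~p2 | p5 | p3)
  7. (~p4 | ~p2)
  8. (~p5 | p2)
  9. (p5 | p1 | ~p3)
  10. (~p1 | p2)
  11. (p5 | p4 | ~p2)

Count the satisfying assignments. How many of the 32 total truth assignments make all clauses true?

3

Satisfying assignments:
  p1=0 p2=0 p3=0 p4=1 p5=0
  p1=0 p2=1 p3=0 p4=0 p5=1
  p1=1 p2=1 p3=1 p4=0 p5=1
That's 3 in total.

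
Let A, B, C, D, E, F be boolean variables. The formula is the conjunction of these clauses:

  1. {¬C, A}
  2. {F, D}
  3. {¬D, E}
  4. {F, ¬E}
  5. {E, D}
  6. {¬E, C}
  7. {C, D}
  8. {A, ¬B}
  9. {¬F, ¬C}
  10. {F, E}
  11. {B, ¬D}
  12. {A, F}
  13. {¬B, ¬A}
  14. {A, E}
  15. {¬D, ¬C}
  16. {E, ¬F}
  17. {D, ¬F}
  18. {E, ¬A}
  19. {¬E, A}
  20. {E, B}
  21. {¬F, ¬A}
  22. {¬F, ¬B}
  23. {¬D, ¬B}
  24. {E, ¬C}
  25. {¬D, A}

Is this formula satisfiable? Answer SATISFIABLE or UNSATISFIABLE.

UNSATISFIABLE

E = True:
  propagation gives F=True, C=True; an empty clause results — contradiction.
E = False:
  propagation gives D=False; an empty clause results — contradiction.
Every branch closes, so no satisfying assignment exists.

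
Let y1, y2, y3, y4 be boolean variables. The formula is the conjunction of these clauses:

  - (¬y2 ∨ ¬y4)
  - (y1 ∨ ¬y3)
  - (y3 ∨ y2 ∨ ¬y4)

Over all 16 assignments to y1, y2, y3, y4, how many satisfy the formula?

Satisfying assignments:
  y1=0 y2=0 y3=0 y4=0
  y1=0 y2=1 y3=0 y4=0
  y1=1 y2=0 y3=0 y4=0
  y1=1 y2=0 y3=1 y4=0
  y1=1 y2=0 y3=1 y4=1
  y1=1 y2=1 y3=0 y4=0
  y1=1 y2=1 y3=1 y4=0
That's 7 in total.

7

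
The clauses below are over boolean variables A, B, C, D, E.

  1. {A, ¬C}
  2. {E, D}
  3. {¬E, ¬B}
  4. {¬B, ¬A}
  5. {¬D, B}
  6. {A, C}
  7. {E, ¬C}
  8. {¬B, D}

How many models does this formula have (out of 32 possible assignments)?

The models are:
  A=1 B=0 C=0 D=0 E=1
  A=1 B=0 C=1 D=0 E=1
Count: 2.

2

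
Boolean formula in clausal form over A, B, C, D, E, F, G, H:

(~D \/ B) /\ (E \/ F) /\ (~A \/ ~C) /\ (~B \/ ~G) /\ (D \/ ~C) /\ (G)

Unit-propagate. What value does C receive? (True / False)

Unit clause (G) sets G = True.
(~G \/ ~B): since G = True, the clause reduces to (~B). B = False.
From (B \/ ~D) and B = False: D = False.
(~C \/ D) with D = False leaves only ~C, so C = False.

False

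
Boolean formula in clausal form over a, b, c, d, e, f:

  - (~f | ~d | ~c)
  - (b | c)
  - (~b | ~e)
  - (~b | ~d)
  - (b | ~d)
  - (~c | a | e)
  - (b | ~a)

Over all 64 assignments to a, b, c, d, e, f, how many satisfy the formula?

8

Split on b, then c.
  b=T, c=T: remaining (a,d,e,f) ∈ {(T,F,F,F); (T,F,F,T)} — 2.
  b=T, c=F: remaining (a,d,e,f) ∈ {(F,F,F,F); (F,F,F,T); (T,F,F,F); (T,F,F,T)} — 4.
  b=F, c=T: remaining (a,d,e,f) ∈ {(F,F,T,F); (F,F,T,T)} — 2.
  b=F, c=F: a clause becomes empty — 0.
Total: 2 + 4 + 2 + 0 = 8.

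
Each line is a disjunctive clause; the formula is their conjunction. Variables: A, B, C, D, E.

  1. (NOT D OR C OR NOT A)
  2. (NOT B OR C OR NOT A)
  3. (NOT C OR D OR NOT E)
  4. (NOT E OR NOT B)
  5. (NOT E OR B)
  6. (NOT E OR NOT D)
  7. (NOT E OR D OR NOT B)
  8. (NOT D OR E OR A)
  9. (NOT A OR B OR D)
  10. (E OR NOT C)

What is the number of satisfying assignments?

The models are:
  A=0 B=0 C=0 D=0 E=0
  A=0 B=1 C=0 D=0 E=0
That's 2 in total.

2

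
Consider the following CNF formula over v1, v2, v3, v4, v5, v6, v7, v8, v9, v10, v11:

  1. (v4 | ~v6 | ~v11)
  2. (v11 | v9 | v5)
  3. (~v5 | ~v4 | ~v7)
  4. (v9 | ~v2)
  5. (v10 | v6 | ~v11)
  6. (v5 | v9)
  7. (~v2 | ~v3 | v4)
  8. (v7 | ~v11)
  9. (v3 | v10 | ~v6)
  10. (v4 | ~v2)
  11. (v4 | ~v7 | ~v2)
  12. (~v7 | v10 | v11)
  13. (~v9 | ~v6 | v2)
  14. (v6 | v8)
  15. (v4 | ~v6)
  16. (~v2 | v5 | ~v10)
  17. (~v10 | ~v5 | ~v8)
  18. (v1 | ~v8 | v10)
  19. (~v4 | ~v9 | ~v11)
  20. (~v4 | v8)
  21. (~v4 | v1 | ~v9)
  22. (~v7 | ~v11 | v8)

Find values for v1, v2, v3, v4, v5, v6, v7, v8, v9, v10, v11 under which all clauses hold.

v1=True, v2=False, v3=False, v4=False, v5=False, v6=False, v7=True, v8=True, v9=True, v10=True, v11=True

Check each clause:
  1. (~v11 | v4 | ~v6) — ~v6 is true.
  2. (v9 | v5 | v11) — v9 is true.
  3. (~v5 | ~v4 | ~v7) — ~v5 is true.
  4. (v9 | ~v2) — v9 is true.
  5. (~v11 | v10 | v6) — v10 is true.
  6. (v9 | v5) — v9 is true.
  7. (v4 | ~v2 | ~v3) — ~v3 is true.
  8. (v7 | ~v11) — v7 is true.
  9. (v3 | ~v6 | v10) — ~v6 is true.
  10. (v4 | ~v2) — ~v2 is true.
  11. (v4 | ~v2 | ~v7) — ~v2 is true.
  12. (v11 | ~v7 | v10) — v10 is true.
  13. (~v9 | v2 | ~v6) — ~v6 is true.
  14. (v6 | v8) — v8 is true.
  15. (~v6 | v4) — ~v6 is true.
  16. (~v2 | v5 | ~v10) — ~v2 is true.
  17. (~v10 | ~v8 | ~v5) — ~v5 is true.
  18. (~v8 | v10 | v1) — v1 is true.
  19. (~v11 | ~v9 | ~v4) — ~v4 is true.
  20. (v8 | ~v4) — v8 is true.
  21. (v1 | ~v4 | ~v9) — v1 is true.
  22. (~v11 | v8 | ~v7) — v8 is true.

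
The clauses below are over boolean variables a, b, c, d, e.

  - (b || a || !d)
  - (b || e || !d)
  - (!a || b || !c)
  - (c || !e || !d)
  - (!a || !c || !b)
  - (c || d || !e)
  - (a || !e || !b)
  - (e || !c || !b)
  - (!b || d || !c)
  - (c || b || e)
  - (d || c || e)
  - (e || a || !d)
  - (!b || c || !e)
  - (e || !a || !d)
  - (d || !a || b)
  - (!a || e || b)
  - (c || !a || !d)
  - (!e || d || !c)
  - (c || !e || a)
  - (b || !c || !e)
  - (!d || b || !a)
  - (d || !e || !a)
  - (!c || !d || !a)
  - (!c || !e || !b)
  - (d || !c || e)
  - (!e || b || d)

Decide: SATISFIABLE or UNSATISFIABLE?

e = True:
  c = True:
    propagation gives d=True, b=True; an empty clause results — contradiction.
  c = False:
    propagation gives d=False; an empty clause results — contradiction.
e = False:
  d = True:
    propagation gives b=True, c=False, a=True; an empty clause results — contradiction.
  d = False:
    propagation gives c=True; an empty clause results — contradiction.
Every branch closes, so no satisfying assignment exists.

UNSATISFIABLE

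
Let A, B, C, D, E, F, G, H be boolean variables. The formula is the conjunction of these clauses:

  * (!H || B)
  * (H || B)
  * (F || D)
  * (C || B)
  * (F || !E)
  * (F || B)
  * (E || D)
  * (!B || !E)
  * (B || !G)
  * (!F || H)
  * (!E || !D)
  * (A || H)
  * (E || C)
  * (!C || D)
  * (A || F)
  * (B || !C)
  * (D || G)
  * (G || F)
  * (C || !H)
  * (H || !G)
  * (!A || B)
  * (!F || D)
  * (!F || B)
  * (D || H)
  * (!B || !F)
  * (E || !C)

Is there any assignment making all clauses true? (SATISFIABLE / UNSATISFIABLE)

UNSATISFIABLE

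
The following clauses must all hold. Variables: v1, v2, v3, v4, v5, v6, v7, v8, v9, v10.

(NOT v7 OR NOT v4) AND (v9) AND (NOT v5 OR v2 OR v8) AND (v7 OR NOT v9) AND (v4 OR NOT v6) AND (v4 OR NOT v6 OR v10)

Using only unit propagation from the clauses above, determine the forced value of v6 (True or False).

False

(v9) stands alone — v9 = True.
(NOT v9 OR v7) with v9 = True leaves only v7, so v7 = True.
(NOT v4 OR NOT v7) with v7 = True leaves only NOT v4, so v4 = False.
(v4 OR NOT v6): since v4 = False, the clause reduces to (NOT v6). v6 = False.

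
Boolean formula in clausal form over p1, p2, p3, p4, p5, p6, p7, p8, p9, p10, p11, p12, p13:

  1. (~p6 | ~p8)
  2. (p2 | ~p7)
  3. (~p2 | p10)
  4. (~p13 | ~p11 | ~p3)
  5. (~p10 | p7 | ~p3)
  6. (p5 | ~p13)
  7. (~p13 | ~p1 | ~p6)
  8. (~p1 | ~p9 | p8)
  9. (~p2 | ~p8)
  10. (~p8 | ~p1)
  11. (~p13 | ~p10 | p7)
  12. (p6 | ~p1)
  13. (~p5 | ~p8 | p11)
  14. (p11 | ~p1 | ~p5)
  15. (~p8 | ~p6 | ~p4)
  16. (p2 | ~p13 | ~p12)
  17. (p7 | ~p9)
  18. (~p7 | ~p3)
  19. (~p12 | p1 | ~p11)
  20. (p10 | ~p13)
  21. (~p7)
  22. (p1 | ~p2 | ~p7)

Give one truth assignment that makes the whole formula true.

p1 = 0, p2 = 0, p3 = 1, p4 = 1, p5 = 0, p6 = 0, p7 = 0, p8 = 0, p9 = 0, p10 = 0, p11 = 0, p12 = 1, p13 = 0

Check each clause:
  1. (~p8 | ~p6) — ~p8 is true.
  2. (p2 | ~p7) — ~p7 is true.
  3. (p10 | ~p2) — ~p2 is true.
  4. (~p11 | ~p13 | ~p3) — ~p11 is true.
  5. (~p10 | p7 | ~p3) — ~p10 is true.
  6. (~p13 | p5) — ~p13 is true.
  7. (~p1 | ~p6 | ~p13) — ~p6 is true.
  8. (~p9 | ~p1 | p8) — ~p1 is true.
  9. (~p8 | ~p2) — ~p8 is true.
  10. (~p1 | ~p8) — ~p8 is true.
  11. (~p10 | p7 | ~p13) — ~p13 is true.
  12. (p6 | ~p1) — ~p1 is true.
  13. (p11 | ~p8 | ~p5) — ~p8 is true.
  14. (~p1 | p11 | ~p5) — ~p1 is true.
  15. (~p4 | ~p6 | ~p8) — ~p8 is true.
  16. (~p12 | p2 | ~p13) — ~p13 is true.
  17. (~p9 | p7) — ~p9 is true.
  18. (~p3 | ~p7) — ~p7 is true.
  19. (~p11 | p1 | ~p12) — ~p11 is true.
  20. (~p13 | p10) — ~p13 is true.
  21. (~p7) — ~p7 is true.
  22. (~p2 | ~p7 | p1) — ~p7 is true.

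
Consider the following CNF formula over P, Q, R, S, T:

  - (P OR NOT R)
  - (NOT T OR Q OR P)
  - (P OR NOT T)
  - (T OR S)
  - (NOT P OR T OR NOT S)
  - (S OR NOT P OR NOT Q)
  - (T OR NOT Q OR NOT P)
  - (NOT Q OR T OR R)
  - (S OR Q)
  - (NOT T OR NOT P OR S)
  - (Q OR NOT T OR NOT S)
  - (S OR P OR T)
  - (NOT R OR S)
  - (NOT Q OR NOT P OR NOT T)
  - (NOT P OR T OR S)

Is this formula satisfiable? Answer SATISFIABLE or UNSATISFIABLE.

SATISFIABLE

Branch on P: take P = False.
  then R is forced to False.
  then T is forced to False.
  then S is forced to True.
  then Q is forced to False.
Every clause has at least one true literal under this assignment.
So P = F, Q = F, R = F, S = T, T = F is a satisfying assignment.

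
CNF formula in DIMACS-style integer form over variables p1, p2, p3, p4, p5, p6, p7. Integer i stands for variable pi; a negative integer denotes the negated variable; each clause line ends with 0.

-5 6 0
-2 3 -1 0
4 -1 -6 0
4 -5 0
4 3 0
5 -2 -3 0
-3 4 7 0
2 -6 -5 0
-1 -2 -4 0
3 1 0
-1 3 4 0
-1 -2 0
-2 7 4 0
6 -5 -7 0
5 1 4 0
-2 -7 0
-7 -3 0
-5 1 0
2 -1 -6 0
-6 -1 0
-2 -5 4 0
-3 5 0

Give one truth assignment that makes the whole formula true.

p1 = True  p2 = False  p3 = False  p4 = True  p5 = False  p6 = False  p7 = False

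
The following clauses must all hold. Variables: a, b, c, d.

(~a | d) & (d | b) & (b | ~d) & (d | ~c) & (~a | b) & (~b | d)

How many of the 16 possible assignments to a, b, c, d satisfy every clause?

4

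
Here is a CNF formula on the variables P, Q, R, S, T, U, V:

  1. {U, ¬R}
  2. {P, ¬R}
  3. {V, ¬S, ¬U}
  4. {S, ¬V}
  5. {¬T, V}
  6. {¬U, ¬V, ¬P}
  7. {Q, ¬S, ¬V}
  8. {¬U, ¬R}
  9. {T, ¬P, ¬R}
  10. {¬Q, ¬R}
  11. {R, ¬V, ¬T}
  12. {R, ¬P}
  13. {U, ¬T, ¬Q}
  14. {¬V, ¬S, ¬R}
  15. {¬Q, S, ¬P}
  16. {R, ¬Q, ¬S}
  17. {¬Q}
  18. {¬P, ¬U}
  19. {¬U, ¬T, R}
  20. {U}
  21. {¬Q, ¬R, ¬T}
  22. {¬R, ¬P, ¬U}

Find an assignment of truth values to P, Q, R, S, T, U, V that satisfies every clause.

The clause (¬Q) is unit: Q must be False.
(U) is a unit clause, so U = True.
The clause (¬R) is unit: R must be False.
The clause (¬P) is unit: P must be False.
(¬T) is a unit clause, so T = False.
Set S = False and propagate.
  then V is forced to False.
Every clause has at least one true literal under this assignment.
Check each clause:
  1. {¬R, U} — ¬R is true.
  2. {P, ¬R} — ¬R is true.
  3. {V, ¬S, ¬U} — ¬S is true.
  4. {¬V, S} — ¬V is true.
  5. {¬T, V} — ¬T is true.
  6. {¬V, ¬U, ¬P} — ¬V is true.
  7. {¬V, Q, ¬S} — ¬V is true.
  8. {¬U, ¬R} — ¬R is true.
  9. {T, ¬P, ¬R} — ¬R is true.
  10. {¬Q, ¬R} — ¬R is true.
  11. {¬T, ¬V, R} — ¬V is true.
  12. {¬P, R} — ¬P is true.
  13. {U, ¬Q, ¬T} — ¬T is true.
  14. {¬V, ¬R, ¬S} — ¬V is true.
  15. {S, ¬P, ¬Q} — ¬Q is true.
  16. {R, ¬S, ¬Q} — ¬S is true.
  17. {¬Q} — ¬Q is true.
  18. {¬P, ¬U} — ¬P is true.
  19. {¬U, R, ¬T} — ¬T is true.
  20. {U} — U is true.
  21. {¬Q, ¬T, ¬R} — ¬T is true.
  22. {¬P, ¬U, ¬R} — ¬R is true.

P = False, Q = False, R = False, S = False, T = False, U = True, V = False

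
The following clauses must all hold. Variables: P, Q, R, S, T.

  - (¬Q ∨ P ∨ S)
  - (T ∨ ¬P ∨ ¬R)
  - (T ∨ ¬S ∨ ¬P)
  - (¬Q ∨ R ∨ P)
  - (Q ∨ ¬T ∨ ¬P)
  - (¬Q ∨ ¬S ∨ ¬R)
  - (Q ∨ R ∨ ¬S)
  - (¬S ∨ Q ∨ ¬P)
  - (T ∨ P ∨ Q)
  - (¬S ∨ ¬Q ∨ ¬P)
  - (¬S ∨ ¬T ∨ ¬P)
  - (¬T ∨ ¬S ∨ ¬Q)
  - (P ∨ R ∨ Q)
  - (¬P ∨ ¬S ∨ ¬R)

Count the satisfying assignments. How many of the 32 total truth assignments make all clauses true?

The models are:
  P=0 Q=0 R=1 S=0 T=1
  P=0 Q=0 R=1 S=1 T=1
  P=1 Q=0 R=0 S=0 T=0
  P=1 Q=1 R=0 S=0 T=0
  P=1 Q=1 R=0 S=0 T=1
  P=1 Q=1 R=1 S=0 T=1
Count: 6.

6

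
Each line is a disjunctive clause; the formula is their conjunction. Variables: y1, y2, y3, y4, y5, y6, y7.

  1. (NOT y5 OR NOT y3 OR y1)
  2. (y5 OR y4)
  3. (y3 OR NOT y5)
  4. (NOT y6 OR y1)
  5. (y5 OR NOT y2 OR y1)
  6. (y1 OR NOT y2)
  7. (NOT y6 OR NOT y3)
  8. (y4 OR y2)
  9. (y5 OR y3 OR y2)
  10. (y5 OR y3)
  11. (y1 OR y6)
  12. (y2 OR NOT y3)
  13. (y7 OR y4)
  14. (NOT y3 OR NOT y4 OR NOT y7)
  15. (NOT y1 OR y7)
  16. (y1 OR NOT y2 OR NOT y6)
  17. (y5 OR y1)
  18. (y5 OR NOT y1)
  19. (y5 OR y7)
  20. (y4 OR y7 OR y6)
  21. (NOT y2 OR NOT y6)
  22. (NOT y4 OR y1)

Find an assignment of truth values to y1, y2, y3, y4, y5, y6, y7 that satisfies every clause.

y1 = 1  y2 = 1  y3 = 1  y4 = 0  y5 = 1  y6 = 0  y7 = 1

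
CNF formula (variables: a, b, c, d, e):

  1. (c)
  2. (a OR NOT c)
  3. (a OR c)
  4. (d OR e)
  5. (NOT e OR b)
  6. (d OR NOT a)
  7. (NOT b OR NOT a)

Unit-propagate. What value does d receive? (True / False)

True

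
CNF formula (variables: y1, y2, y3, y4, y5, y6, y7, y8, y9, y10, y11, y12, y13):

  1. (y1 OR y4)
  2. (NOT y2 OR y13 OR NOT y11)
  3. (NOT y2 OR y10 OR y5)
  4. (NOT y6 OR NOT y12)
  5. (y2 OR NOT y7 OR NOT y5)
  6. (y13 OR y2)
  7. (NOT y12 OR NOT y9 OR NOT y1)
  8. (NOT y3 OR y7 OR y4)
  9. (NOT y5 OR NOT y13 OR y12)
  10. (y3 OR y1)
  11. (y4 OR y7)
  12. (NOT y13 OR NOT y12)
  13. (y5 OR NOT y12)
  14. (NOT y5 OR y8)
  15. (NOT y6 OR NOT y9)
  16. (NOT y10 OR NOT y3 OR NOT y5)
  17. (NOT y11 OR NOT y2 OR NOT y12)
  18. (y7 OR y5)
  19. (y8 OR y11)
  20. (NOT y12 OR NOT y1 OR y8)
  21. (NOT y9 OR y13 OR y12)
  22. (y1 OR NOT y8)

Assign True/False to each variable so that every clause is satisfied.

Pure literal: y4 appears only positively; assign y4 = True.
y6 occurs only negated in the remaining clauses — set y6 = False.
Try y1 = False.
  then y3 is forced to True.
  then y8 is forced to False.
  then y5 is forced to False.
  then y12 is forced to False.
  then y7 is forced to True.
  then y11 is forced to True.
Set y2 = False and propagate.
  then y13 is forced to True.
y9, y10 are now unconstrained; take y9 = True, y10 = False.

y1=False, y2=False, y3=True, y4=True, y5=False, y6=False, y7=True, y8=False, y9=True, y10=False, y11=True, y12=False, y13=True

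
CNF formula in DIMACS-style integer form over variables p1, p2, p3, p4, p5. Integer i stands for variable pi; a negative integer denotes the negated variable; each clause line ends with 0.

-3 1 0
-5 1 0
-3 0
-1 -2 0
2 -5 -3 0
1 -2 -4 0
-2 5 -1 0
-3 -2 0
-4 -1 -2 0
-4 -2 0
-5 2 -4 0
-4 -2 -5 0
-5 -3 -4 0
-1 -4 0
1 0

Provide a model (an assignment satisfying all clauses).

p1=True, p2=False, p3=False, p4=False, p5=False

Check each clause:
  1. (~p3 | p1) — p1 is true.
  2. (~p5 | p1) — p1 is true.
  3. (~p3) — ~p3 is true.
  4. (~p2 | ~p1) — ~p2 is true.
  5. (p2 | ~p3 | ~p5) — ~p5 is true.
  6. (p1 | ~p4 | ~p2) — p1 is true.
  7. (~p1 | p5 | ~p2) — ~p2 is true.
  8. (~p2 | ~p3) — ~p3 is true.
  9. (~p2 | ~p1 | ~p4) — ~p4 is true.
  10. (~p2 | ~p4) — ~p4 is true.
  11. (p2 | ~p5 | ~p4) — ~p5 is true.
  12. (~p5 | ~p2 | ~p4) — ~p5 is true.
  13. (~p5 | ~p4 | ~p3) — ~p5 is true.
  14. (~p1 | ~p4) — ~p4 is true.
  15. (p1) — p1 is true.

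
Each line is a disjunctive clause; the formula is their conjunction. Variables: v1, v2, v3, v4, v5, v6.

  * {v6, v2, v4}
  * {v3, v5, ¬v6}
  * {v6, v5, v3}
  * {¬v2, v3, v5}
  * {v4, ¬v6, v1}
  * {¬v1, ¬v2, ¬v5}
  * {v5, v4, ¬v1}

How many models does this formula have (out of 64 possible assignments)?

Case analysis on v5 and v6:
  v5=T, v6=T: v3 free; 4 ways for (v1,v2,v4) × 2^1 = 8.
  v5=T, v6=F: v3 free; 4 ways for (v1,v2,v4) × 2^1 = 8.
  v5=F, v6=T: remaining (v1,v2,v3,v4) ∈ {(F,F,T,T); (F,T,T,T); (T,F,T,T); (T,T,T,T)} — 4.
  v5=F, v6=F: 5 of the 16 assignments to (v1,v2,v3,v4) work.
Total: 8 + 8 + 4 + 5 = 25.

25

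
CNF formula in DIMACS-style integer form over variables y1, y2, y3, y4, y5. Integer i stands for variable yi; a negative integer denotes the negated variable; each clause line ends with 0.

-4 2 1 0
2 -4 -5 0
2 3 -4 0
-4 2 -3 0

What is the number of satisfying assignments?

24

Split on y2, then y4.
  y2=1, y4=1: y1, y3, y5 free → 2^3 = 8.
  y2=1, y4=0: y1, y3, y5 free → 2^3 = 8.
  y2=0, y4=1: a clause becomes empty — 0.
  y2=0, y4=0: y1, y3, y5 free → 2^3 = 8.
Total: 8 + 8 + 0 + 8 = 24.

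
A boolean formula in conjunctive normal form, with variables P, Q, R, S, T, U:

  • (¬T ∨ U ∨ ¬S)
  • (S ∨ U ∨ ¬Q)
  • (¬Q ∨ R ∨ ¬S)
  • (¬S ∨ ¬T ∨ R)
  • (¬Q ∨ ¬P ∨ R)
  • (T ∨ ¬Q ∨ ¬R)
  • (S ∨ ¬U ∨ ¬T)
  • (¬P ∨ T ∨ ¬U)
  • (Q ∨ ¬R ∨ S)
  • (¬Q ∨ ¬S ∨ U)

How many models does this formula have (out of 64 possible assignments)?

Case analysis on S and Q:
  S=T, Q=T: remaining (P,R,T,U) ∈ {(F,T,T,T); (T,T,T,T)} — 2.
  S=T, Q=F: 8 of the 16 assignments to (P,R,T,U) work.
  S=F, Q=T: remaining (P,R,T,U) ∈ {(F,F,F,T)} — 1.
  S=F, Q=F: 5 of the 16 assignments to (P,R,T,U) work.
Total: 2 + 8 + 1 + 5 = 16.

16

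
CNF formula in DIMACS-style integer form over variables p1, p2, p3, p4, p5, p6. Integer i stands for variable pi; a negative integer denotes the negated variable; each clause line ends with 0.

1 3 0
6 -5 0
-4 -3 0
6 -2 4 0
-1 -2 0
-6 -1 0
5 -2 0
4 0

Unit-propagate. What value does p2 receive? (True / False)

False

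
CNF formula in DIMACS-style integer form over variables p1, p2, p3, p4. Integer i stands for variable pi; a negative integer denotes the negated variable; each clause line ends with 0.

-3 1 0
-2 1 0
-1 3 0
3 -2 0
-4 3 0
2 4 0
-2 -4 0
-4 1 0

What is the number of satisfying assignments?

The models are:
  p1=1 p2=0 p3=1 p4=1
  p1=1 p2=1 p3=1 p4=0
Count: 2.

2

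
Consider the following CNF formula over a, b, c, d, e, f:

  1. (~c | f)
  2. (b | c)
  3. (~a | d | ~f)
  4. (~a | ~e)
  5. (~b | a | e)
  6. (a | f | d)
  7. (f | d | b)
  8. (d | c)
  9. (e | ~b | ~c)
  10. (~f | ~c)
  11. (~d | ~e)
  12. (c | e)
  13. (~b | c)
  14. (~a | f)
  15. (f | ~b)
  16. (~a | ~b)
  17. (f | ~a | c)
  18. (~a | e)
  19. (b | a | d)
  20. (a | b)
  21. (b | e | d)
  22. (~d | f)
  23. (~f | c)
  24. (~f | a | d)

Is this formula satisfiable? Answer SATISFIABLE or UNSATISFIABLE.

a = True:
  propagation gives e=False; an empty clause results — contradiction.
a = False:
  propagation gives b=True, e=True, d=False, f=True; an empty clause results — contradiction.
Every branch closes, so no satisfying assignment exists.

UNSATISFIABLE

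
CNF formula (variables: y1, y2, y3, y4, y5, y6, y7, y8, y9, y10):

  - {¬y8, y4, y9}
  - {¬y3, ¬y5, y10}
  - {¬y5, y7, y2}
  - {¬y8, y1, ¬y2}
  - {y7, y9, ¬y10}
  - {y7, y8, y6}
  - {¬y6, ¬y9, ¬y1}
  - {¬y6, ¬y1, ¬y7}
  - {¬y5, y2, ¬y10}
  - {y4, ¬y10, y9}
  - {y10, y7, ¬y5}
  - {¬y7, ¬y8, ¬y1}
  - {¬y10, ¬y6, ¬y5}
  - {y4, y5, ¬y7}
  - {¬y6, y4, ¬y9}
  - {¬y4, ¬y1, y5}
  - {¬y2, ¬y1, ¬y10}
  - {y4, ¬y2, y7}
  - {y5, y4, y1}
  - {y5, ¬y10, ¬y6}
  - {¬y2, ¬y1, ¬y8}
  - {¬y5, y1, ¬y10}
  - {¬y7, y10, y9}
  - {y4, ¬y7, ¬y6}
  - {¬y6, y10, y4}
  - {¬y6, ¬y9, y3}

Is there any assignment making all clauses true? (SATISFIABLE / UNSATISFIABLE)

SATISFIABLE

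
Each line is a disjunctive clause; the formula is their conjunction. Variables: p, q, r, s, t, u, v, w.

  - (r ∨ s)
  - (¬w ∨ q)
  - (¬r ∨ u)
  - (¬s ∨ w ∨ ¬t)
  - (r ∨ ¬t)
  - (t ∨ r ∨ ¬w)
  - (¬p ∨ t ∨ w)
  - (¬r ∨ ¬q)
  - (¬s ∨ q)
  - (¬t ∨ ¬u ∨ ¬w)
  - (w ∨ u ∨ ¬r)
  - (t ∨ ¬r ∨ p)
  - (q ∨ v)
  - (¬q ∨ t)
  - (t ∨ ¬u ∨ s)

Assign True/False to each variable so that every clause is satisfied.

p=F  q=F  r=T  s=F  t=T  u=T  v=T  w=F

v occurs only positively in the remaining clauses — set v = True.
Branch on p: take p = False.
Set q = False and propagate.
  then w is forced to False.
  then s is forced to False.
  then r is forced to True.
  then u is forced to True.
  then t is forced to True.
Check each clause:
  1. (r ∨ s) — r is true.
  2. (¬w ∨ q) — ¬w is true.
  3. (u ∨ ¬r) — u is true.
  4. (¬t ∨ ¬s ∨ w) — ¬s is true.
  5. (r ∨ ¬t) — r is true.
  6. (r ∨ t ∨ ¬w) — ¬w is true.
  7. (¬p ∨ t ∨ w) — t is true.
  8. (¬r ∨ ¬q) — ¬q is true.
  9. (¬s ∨ q) — ¬s is true.
  10. (¬t ∨ ¬u ∨ ¬w) — ¬w is true.
  11. (u ∨ w ∨ ¬r) — u is true.
  12. (p ∨ t ∨ ¬r) — t is true.
  13. (q ∨ v) — v is true.
  14. (t ∨ ¬q) — t is true.
  15. (s ∨ ¬u ∨ t) — t is true.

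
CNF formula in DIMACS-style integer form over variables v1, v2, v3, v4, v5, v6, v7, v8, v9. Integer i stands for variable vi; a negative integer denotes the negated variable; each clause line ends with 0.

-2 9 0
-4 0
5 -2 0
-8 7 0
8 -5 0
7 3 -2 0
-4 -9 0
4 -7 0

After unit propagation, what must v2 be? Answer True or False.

False

(¬v4) is a unit clause: v4 = False.
From (v4 ∨ ¬v7) and v4 = False: v7 = False.
From (¬v8 ∨ v7) and v7 = False: v8 = False.
In (v8 ∨ ¬v5), v8 is now false; ¬v5 must hold, so v5 = False.
(¬v2 ∨ v5) with v5 = False leaves only ¬v2, so v2 = False.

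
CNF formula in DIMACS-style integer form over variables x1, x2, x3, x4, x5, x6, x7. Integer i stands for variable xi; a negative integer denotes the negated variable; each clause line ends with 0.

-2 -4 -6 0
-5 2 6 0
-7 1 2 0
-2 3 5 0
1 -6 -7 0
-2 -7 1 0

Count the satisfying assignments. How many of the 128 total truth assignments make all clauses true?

Split on x2, then x1.
  x2=T, x1=T: x7 free; 9 ways for (x3,x4,x5,x6) × 2^1 = 18.
  x2=T, x1=F: 9 of the 32 assignments to (x3,x4,x5,x6,x7) work.
  x2=F, x1=T: x3, x4, x7 free; 3 ways for (x5,x6) × 2^3 = 24.
  x2=F, x1=F: x3, x4 free; 3 ways for (x5,x6,x7) × 2^2 = 12.
Total: 18 + 9 + 24 + 12 = 63.

63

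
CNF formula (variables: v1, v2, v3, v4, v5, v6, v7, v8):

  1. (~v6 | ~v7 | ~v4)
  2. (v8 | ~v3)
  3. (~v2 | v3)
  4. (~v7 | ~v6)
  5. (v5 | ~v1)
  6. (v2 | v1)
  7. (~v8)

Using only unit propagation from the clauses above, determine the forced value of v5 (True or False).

Unit clause (~v8) sets v8 = False.
From (~v3 | v8) and v8 = False: v3 = False.
(~v2 | v3) with v3 = False leaves only ~v2, so v2 = False.
(v2 | v1) with v2 = False leaves only v1, so v1 = True.
(~v1 | v5) with v1 = True leaves only v5, so v5 = True.

True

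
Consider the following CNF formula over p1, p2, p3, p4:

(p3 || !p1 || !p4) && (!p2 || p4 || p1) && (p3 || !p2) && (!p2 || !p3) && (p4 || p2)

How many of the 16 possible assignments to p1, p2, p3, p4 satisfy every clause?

3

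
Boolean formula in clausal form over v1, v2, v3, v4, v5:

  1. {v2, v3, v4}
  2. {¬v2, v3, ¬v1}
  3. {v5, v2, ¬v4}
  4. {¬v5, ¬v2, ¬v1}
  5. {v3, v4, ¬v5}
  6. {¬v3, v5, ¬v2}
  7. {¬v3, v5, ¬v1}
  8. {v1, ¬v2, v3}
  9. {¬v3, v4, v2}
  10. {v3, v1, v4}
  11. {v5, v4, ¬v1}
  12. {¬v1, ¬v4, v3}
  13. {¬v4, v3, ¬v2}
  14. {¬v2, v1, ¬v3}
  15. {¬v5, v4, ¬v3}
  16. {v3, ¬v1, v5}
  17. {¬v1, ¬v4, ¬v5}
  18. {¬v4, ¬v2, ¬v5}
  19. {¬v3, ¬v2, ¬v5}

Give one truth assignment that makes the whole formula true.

v1=False, v2=False, v3=True, v4=True, v5=True

Set v1 = False and propagate.
Try v2 = False.
For the remaining variables, v3 = True, v4 = True, v5 = True works.
Every clause has at least one true literal under this assignment.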